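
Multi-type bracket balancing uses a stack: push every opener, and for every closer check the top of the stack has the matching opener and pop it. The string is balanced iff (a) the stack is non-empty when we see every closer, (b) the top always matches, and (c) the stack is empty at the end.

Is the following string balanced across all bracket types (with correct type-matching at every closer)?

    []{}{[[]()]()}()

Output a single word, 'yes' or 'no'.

pos 0: push '['; stack = [
pos 1: ']' matches '['; pop; stack = (empty)
pos 2: push '{'; stack = {
pos 3: '}' matches '{'; pop; stack = (empty)
pos 4: push '{'; stack = {
pos 5: push '['; stack = {[
pos 6: push '['; stack = {[[
pos 7: ']' matches '['; pop; stack = {[
pos 8: push '('; stack = {[(
pos 9: ')' matches '('; pop; stack = {[
pos 10: ']' matches '['; pop; stack = {
pos 11: push '('; stack = {(
pos 12: ')' matches '('; pop; stack = {
pos 13: '}' matches '{'; pop; stack = (empty)
pos 14: push '('; stack = (
pos 15: ')' matches '('; pop; stack = (empty)
end: stack empty → VALID
Verdict: properly nested → yes

Answer: yes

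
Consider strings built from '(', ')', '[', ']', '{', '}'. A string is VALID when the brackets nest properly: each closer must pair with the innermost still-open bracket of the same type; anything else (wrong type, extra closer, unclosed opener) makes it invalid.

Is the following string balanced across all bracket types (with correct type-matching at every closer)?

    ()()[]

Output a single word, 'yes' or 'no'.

Answer: yes

Derivation:
pos 0: push '('; stack = (
pos 1: ')' matches '('; pop; stack = (empty)
pos 2: push '('; stack = (
pos 3: ')' matches '('; pop; stack = (empty)
pos 4: push '['; stack = [
pos 5: ']' matches '['; pop; stack = (empty)
end: stack empty → VALID
Verdict: properly nested → yes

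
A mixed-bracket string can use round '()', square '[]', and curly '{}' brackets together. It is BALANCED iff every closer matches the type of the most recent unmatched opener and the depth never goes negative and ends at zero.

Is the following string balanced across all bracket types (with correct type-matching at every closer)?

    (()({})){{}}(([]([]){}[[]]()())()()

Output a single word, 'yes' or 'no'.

pos 0: push '('; stack = (
pos 1: push '('; stack = ((
pos 2: ')' matches '('; pop; stack = (
pos 3: push '('; stack = ((
pos 4: push '{'; stack = (({
pos 5: '}' matches '{'; pop; stack = ((
pos 6: ')' matches '('; pop; stack = (
pos 7: ')' matches '('; pop; stack = (empty)
pos 8: push '{'; stack = {
pos 9: push '{'; stack = {{
pos 10: '}' matches '{'; pop; stack = {
pos 11: '}' matches '{'; pop; stack = (empty)
pos 12: push '('; stack = (
pos 13: push '('; stack = ((
pos 14: push '['; stack = (([
pos 15: ']' matches '['; pop; stack = ((
pos 16: push '('; stack = (((
pos 17: push '['; stack = ((([
pos 18: ']' matches '['; pop; stack = (((
pos 19: ')' matches '('; pop; stack = ((
pos 20: push '{'; stack = (({
pos 21: '}' matches '{'; pop; stack = ((
pos 22: push '['; stack = (([
pos 23: push '['; stack = (([[
pos 24: ']' matches '['; pop; stack = (([
pos 25: ']' matches '['; pop; stack = ((
pos 26: push '('; stack = (((
pos 27: ')' matches '('; pop; stack = ((
pos 28: push '('; stack = (((
pos 29: ')' matches '('; pop; stack = ((
pos 30: ')' matches '('; pop; stack = (
pos 31: push '('; stack = ((
pos 32: ')' matches '('; pop; stack = (
pos 33: push '('; stack = ((
pos 34: ')' matches '('; pop; stack = (
end: stack still non-empty (() → INVALID
Verdict: unclosed openers at end: ( → no

Answer: no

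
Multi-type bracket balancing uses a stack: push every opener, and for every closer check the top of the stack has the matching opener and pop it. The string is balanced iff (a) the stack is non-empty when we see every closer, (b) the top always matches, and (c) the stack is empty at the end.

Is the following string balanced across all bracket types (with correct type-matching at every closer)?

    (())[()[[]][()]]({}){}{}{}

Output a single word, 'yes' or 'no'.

pos 0: push '('; stack = (
pos 1: push '('; stack = ((
pos 2: ')' matches '('; pop; stack = (
pos 3: ')' matches '('; pop; stack = (empty)
pos 4: push '['; stack = [
pos 5: push '('; stack = [(
pos 6: ')' matches '('; pop; stack = [
pos 7: push '['; stack = [[
pos 8: push '['; stack = [[[
pos 9: ']' matches '['; pop; stack = [[
pos 10: ']' matches '['; pop; stack = [
pos 11: push '['; stack = [[
pos 12: push '('; stack = [[(
pos 13: ')' matches '('; pop; stack = [[
pos 14: ']' matches '['; pop; stack = [
pos 15: ']' matches '['; pop; stack = (empty)
pos 16: push '('; stack = (
pos 17: push '{'; stack = ({
pos 18: '}' matches '{'; pop; stack = (
pos 19: ')' matches '('; pop; stack = (empty)
pos 20: push '{'; stack = {
pos 21: '}' matches '{'; pop; stack = (empty)
pos 22: push '{'; stack = {
pos 23: '}' matches '{'; pop; stack = (empty)
pos 24: push '{'; stack = {
pos 25: '}' matches '{'; pop; stack = (empty)
end: stack empty → VALID
Verdict: properly nested → yes

Answer: yes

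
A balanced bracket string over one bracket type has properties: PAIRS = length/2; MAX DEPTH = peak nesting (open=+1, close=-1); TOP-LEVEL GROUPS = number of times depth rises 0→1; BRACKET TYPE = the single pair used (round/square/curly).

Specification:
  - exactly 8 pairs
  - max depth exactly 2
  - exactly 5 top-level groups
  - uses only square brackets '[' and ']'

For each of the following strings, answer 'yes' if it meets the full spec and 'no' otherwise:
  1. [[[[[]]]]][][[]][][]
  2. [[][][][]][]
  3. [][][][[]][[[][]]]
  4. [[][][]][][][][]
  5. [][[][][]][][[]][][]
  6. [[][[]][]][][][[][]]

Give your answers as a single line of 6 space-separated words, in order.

String 1 '[[[[[]]]]][][[]][][]': depth seq [1 2 3 4 5 4 3 2 1 0 1 0 1 2 1 0 1 0 1 0]
  -> pairs=10 depth=5 groups=5 -> no
String 2 '[[][][][]][]': depth seq [1 2 1 2 1 2 1 2 1 0 1 0]
  -> pairs=6 depth=2 groups=2 -> no
String 3 '[][][][[]][[[][]]]': depth seq [1 0 1 0 1 0 1 2 1 0 1 2 3 2 3 2 1 0]
  -> pairs=9 depth=3 groups=5 -> no
String 4 '[[][][]][][][][]': depth seq [1 2 1 2 1 2 1 0 1 0 1 0 1 0 1 0]
  -> pairs=8 depth=2 groups=5 -> yes
String 5 '[][[][][]][][[]][][]': depth seq [1 0 1 2 1 2 1 2 1 0 1 0 1 2 1 0 1 0 1 0]
  -> pairs=10 depth=2 groups=6 -> no
String 6 '[[][[]][]][][][[][]]': depth seq [1 2 1 2 3 2 1 2 1 0 1 0 1 0 1 2 1 2 1 0]
  -> pairs=10 depth=3 groups=4 -> no

Answer: no no no yes no no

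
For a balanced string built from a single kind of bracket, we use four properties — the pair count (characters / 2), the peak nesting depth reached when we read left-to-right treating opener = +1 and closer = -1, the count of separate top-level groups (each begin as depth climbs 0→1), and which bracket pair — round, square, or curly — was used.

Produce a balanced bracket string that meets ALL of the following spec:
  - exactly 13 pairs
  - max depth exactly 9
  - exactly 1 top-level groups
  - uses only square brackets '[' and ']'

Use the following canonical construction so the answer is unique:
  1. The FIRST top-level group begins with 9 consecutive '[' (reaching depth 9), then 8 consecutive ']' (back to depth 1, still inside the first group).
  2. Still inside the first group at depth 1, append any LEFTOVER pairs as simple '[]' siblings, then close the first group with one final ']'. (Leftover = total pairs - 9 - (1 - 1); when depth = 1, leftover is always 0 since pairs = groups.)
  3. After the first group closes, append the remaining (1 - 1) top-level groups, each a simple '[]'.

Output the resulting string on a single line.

Answer: [[[[[[[[[]]]]]]]][][][][]]

Derivation:
Spec: pairs=13 depth=9 groups=1
Leftover pairs = 13 - 9 - (1-1) = 4
First group: deep chain of depth 9 + 4 sibling pairs
Remaining 0 groups: simple '[]' each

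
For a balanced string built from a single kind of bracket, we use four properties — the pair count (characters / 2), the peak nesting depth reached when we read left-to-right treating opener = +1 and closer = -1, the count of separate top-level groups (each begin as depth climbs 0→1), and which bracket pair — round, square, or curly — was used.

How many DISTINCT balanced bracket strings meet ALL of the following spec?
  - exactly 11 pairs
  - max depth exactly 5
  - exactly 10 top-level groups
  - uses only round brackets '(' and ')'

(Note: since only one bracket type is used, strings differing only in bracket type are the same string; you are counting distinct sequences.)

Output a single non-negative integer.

Spec: pairs=11 depth=5 groups=10
Count(depth <= 5) = 10
Count(depth <= 4) = 10
Count(depth == 5) = 10 - 10 = 0

Answer: 0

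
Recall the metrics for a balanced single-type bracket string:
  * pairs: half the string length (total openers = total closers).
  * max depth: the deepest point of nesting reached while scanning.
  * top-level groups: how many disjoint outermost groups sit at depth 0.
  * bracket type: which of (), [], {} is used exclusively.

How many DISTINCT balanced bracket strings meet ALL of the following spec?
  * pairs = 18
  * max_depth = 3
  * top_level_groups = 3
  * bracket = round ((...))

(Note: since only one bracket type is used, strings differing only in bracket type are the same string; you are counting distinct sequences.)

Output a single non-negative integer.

Spec: pairs=18 depth=3 groups=3
Count(depth <= 3) = 765952
Count(depth <= 2) = 136
Count(depth == 3) = 765952 - 136 = 765816

Answer: 765816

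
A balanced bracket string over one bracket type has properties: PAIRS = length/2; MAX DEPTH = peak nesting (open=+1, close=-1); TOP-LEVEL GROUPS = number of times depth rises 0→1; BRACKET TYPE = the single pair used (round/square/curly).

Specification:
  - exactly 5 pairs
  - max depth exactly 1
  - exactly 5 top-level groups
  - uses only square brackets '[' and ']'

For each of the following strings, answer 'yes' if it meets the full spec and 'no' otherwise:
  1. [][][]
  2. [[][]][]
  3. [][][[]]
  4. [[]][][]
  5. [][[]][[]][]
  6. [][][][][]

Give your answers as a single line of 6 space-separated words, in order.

Answer: no no no no no yes

Derivation:
String 1 '[][][]': depth seq [1 0 1 0 1 0]
  -> pairs=3 depth=1 groups=3 -> no
String 2 '[[][]][]': depth seq [1 2 1 2 1 0 1 0]
  -> pairs=4 depth=2 groups=2 -> no
String 3 '[][][[]]': depth seq [1 0 1 0 1 2 1 0]
  -> pairs=4 depth=2 groups=3 -> no
String 4 '[[]][][]': depth seq [1 2 1 0 1 0 1 0]
  -> pairs=4 depth=2 groups=3 -> no
String 5 '[][[]][[]][]': depth seq [1 0 1 2 1 0 1 2 1 0 1 0]
  -> pairs=6 depth=2 groups=4 -> no
String 6 '[][][][][]': depth seq [1 0 1 0 1 0 1 0 1 0]
  -> pairs=5 depth=1 groups=5 -> yes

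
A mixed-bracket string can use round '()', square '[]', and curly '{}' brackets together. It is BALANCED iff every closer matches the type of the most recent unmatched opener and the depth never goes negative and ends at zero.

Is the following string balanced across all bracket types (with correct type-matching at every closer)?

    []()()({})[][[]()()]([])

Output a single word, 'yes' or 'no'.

pos 0: push '['; stack = [
pos 1: ']' matches '['; pop; stack = (empty)
pos 2: push '('; stack = (
pos 3: ')' matches '('; pop; stack = (empty)
pos 4: push '('; stack = (
pos 5: ')' matches '('; pop; stack = (empty)
pos 6: push '('; stack = (
pos 7: push '{'; stack = ({
pos 8: '}' matches '{'; pop; stack = (
pos 9: ')' matches '('; pop; stack = (empty)
pos 10: push '['; stack = [
pos 11: ']' matches '['; pop; stack = (empty)
pos 12: push '['; stack = [
pos 13: push '['; stack = [[
pos 14: ']' matches '['; pop; stack = [
pos 15: push '('; stack = [(
pos 16: ')' matches '('; pop; stack = [
pos 17: push '('; stack = [(
pos 18: ')' matches '('; pop; stack = [
pos 19: ']' matches '['; pop; stack = (empty)
pos 20: push '('; stack = (
pos 21: push '['; stack = ([
pos 22: ']' matches '['; pop; stack = (
pos 23: ')' matches '('; pop; stack = (empty)
end: stack empty → VALID
Verdict: properly nested → yes

Answer: yes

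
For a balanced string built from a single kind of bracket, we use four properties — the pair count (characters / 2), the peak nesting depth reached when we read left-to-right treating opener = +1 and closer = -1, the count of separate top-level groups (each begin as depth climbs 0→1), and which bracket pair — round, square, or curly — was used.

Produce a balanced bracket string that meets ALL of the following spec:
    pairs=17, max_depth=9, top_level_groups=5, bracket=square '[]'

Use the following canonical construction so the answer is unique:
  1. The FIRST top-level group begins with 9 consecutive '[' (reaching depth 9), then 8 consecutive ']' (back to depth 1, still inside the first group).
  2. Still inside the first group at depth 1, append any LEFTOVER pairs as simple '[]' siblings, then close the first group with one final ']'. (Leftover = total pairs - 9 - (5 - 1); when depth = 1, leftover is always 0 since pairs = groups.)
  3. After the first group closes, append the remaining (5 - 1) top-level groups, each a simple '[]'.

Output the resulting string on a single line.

Answer: [[[[[[[[[]]]]]]]][][][][]][][][][]

Derivation:
Spec: pairs=17 depth=9 groups=5
Leftover pairs = 17 - 9 - (5-1) = 4
First group: deep chain of depth 9 + 4 sibling pairs
Remaining 4 groups: simple '[]' each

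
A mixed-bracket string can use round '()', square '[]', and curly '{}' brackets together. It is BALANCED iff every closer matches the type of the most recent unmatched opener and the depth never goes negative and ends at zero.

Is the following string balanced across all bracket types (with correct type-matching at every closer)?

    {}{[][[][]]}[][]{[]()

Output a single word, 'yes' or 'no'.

pos 0: push '{'; stack = {
pos 1: '}' matches '{'; pop; stack = (empty)
pos 2: push '{'; stack = {
pos 3: push '['; stack = {[
pos 4: ']' matches '['; pop; stack = {
pos 5: push '['; stack = {[
pos 6: push '['; stack = {[[
pos 7: ']' matches '['; pop; stack = {[
pos 8: push '['; stack = {[[
pos 9: ']' matches '['; pop; stack = {[
pos 10: ']' matches '['; pop; stack = {
pos 11: '}' matches '{'; pop; stack = (empty)
pos 12: push '['; stack = [
pos 13: ']' matches '['; pop; stack = (empty)
pos 14: push '['; stack = [
pos 15: ']' matches '['; pop; stack = (empty)
pos 16: push '{'; stack = {
pos 17: push '['; stack = {[
pos 18: ']' matches '['; pop; stack = {
pos 19: push '('; stack = {(
pos 20: ')' matches '('; pop; stack = {
end: stack still non-empty ({) → INVALID
Verdict: unclosed openers at end: { → no

Answer: no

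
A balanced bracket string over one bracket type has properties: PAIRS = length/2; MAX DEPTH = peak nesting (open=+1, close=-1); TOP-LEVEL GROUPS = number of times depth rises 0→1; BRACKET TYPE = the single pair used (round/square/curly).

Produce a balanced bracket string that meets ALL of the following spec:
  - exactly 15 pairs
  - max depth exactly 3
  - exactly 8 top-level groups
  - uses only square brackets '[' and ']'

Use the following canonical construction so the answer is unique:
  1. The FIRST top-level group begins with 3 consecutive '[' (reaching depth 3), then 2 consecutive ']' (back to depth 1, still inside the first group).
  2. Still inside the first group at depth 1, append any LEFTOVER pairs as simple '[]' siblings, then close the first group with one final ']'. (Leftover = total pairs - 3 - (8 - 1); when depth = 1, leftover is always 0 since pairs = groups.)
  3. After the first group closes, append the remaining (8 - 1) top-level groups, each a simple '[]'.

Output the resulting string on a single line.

Spec: pairs=15 depth=3 groups=8
Leftover pairs = 15 - 3 - (8-1) = 5
First group: deep chain of depth 3 + 5 sibling pairs
Remaining 7 groups: simple '[]' each

Answer: [[[]][][][][][]][][][][][][][]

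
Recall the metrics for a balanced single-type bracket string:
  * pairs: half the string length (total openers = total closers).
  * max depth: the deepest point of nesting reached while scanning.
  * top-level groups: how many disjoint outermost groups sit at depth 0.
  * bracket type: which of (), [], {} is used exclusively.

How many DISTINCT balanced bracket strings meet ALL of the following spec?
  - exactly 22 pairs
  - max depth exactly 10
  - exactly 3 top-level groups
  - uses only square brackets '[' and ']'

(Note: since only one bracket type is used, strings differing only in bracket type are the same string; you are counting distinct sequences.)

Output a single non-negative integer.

Spec: pairs=22 depth=10 groups=3
Count(depth <= 10) = 17487327390
Count(depth <= 9) = 16769084349
Count(depth == 10) = 17487327390 - 16769084349 = 718243041

Answer: 718243041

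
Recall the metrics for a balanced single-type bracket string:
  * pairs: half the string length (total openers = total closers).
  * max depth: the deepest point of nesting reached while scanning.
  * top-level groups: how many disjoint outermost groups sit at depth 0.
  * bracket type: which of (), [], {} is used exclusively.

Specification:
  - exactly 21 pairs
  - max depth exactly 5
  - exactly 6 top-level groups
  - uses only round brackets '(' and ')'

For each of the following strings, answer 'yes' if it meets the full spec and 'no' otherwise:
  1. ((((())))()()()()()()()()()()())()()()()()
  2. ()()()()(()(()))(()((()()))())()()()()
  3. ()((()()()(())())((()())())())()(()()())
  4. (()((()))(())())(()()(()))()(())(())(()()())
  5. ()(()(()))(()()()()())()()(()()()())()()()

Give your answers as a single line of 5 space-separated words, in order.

Answer: yes no no no no

Derivation:
String 1 '((((())))()()()()()()()()()()())()()()()()': depth seq [1 2 3 4 5 4 3 2 1 2 1 2 1 2 1 2 1 2 1 2 1 2 1 2 1 2 1 2 1 2 1 0 1 0 1 0 1 0 1 0 1 0]
  -> pairs=21 depth=5 groups=6 -> yes
String 2 '()()()()(()(()))(()((()()))())()()()()': depth seq [1 0 1 0 1 0 1 0 1 2 1 2 3 2 1 0 1 2 1 2 3 4 3 4 3 2 1 2 1 0 1 0 1 0 1 0 1 0]
  -> pairs=19 depth=4 groups=10 -> no
String 3 '()((()()()(())())((()())())())()(()()())': depth seq [1 0 1 2 3 2 3 2 3 2 3 4 3 2 3 2 1 2 3 4 3 4 3 2 3 2 1 2 1 0 1 0 1 2 1 2 1 2 1 0]
  -> pairs=20 depth=4 groups=4 -> no
String 4 '(()((()))(())())(()()(()))()(())(())(()()())': depth seq [1 2 1 2 3 4 3 2 1 2 3 2 1 2 1 0 1 2 1 2 1 2 3 2 1 0 1 0 1 2 1 0 1 2 1 0 1 2 1 2 1 2 1 0]
  -> pairs=22 depth=4 groups=6 -> no
String 5 '()(()(()))(()()()()())()()(()()()())()()()': depth seq [1 0 1 2 1 2 3 2 1 0 1 2 1 2 1 2 1 2 1 2 1 0 1 0 1 0 1 2 1 2 1 2 1 2 1 0 1 0 1 0 1 0]
  -> pairs=21 depth=3 groups=9 -> no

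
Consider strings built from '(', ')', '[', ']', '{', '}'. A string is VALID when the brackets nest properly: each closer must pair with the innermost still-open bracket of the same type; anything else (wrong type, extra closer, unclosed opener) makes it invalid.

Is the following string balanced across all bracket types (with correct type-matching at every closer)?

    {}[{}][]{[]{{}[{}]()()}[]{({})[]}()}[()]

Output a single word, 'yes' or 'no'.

pos 0: push '{'; stack = {
pos 1: '}' matches '{'; pop; stack = (empty)
pos 2: push '['; stack = [
pos 3: push '{'; stack = [{
pos 4: '}' matches '{'; pop; stack = [
pos 5: ']' matches '['; pop; stack = (empty)
pos 6: push '['; stack = [
pos 7: ']' matches '['; pop; stack = (empty)
pos 8: push '{'; stack = {
pos 9: push '['; stack = {[
pos 10: ']' matches '['; pop; stack = {
pos 11: push '{'; stack = {{
pos 12: push '{'; stack = {{{
pos 13: '}' matches '{'; pop; stack = {{
pos 14: push '['; stack = {{[
pos 15: push '{'; stack = {{[{
pos 16: '}' matches '{'; pop; stack = {{[
pos 17: ']' matches '['; pop; stack = {{
pos 18: push '('; stack = {{(
pos 19: ')' matches '('; pop; stack = {{
pos 20: push '('; stack = {{(
pos 21: ')' matches '('; pop; stack = {{
pos 22: '}' matches '{'; pop; stack = {
pos 23: push '['; stack = {[
pos 24: ']' matches '['; pop; stack = {
pos 25: push '{'; stack = {{
pos 26: push '('; stack = {{(
pos 27: push '{'; stack = {{({
pos 28: '}' matches '{'; pop; stack = {{(
pos 29: ')' matches '('; pop; stack = {{
pos 30: push '['; stack = {{[
pos 31: ']' matches '['; pop; stack = {{
pos 32: '}' matches '{'; pop; stack = {
pos 33: push '('; stack = {(
pos 34: ')' matches '('; pop; stack = {
pos 35: '}' matches '{'; pop; stack = (empty)
pos 36: push '['; stack = [
pos 37: push '('; stack = [(
pos 38: ')' matches '('; pop; stack = [
pos 39: ']' matches '['; pop; stack = (empty)
end: stack empty → VALID
Verdict: properly nested → yes

Answer: yes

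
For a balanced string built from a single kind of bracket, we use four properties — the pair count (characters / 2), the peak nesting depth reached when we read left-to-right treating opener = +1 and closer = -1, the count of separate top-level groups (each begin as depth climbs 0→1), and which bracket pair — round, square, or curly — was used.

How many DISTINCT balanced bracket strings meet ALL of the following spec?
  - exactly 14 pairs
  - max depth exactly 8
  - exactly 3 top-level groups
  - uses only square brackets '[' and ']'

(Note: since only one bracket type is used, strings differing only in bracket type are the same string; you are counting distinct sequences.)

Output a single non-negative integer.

Answer: 16074

Derivation:
Spec: pairs=14 depth=8 groups=3
Count(depth <= 8) = 530400
Count(depth <= 7) = 514326
Count(depth == 8) = 530400 - 514326 = 16074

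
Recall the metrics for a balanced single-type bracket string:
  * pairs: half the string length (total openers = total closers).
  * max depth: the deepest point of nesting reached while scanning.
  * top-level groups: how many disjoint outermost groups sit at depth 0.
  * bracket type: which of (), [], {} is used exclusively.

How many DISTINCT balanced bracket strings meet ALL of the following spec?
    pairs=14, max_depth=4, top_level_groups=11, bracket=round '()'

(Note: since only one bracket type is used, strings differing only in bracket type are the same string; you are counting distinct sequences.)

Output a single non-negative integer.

Answer: 11

Derivation:
Spec: pairs=14 depth=4 groups=11
Count(depth <= 4) = 440
Count(depth <= 3) = 429
Count(depth == 4) = 440 - 429 = 11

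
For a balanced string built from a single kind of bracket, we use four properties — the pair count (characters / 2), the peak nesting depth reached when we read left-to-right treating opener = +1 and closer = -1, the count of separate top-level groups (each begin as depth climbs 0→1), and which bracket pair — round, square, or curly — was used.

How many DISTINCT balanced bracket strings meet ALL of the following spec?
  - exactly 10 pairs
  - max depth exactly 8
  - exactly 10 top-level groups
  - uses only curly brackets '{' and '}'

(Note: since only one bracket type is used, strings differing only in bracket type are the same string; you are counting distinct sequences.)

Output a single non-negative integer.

Spec: pairs=10 depth=8 groups=10
Count(depth <= 8) = 1
Count(depth <= 7) = 1
Count(depth == 8) = 1 - 1 = 0

Answer: 0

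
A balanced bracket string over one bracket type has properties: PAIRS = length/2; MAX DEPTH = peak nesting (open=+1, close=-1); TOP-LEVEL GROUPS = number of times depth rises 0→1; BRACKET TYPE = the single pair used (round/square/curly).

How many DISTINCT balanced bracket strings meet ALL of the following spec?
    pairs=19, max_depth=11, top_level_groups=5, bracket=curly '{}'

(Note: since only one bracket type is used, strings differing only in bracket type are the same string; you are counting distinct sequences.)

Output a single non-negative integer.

Answer: 112680

Derivation:
Spec: pairs=19 depth=11 groups=5
Count(depth <= 11) = 124042000
Count(depth <= 10) = 123929320
Count(depth == 11) = 124042000 - 123929320 = 112680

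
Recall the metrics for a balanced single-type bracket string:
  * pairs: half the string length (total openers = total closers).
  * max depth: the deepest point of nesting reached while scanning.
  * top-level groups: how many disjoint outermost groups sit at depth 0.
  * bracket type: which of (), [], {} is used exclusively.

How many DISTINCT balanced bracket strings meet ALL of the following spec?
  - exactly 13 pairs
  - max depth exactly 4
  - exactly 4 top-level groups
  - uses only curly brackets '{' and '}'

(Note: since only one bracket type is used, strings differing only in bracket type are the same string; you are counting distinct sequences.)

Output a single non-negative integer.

Spec: pairs=13 depth=4 groups=4
Count(depth <= 4) = 51708
Count(depth <= 3) = 16128
Count(depth == 4) = 51708 - 16128 = 35580

Answer: 35580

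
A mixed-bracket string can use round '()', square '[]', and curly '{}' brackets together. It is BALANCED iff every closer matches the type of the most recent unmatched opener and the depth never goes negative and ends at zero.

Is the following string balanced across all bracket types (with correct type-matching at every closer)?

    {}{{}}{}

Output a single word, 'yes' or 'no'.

Answer: yes

Derivation:
pos 0: push '{'; stack = {
pos 1: '}' matches '{'; pop; stack = (empty)
pos 2: push '{'; stack = {
pos 3: push '{'; stack = {{
pos 4: '}' matches '{'; pop; stack = {
pos 5: '}' matches '{'; pop; stack = (empty)
pos 6: push '{'; stack = {
pos 7: '}' matches '{'; pop; stack = (empty)
end: stack empty → VALID
Verdict: properly nested → yes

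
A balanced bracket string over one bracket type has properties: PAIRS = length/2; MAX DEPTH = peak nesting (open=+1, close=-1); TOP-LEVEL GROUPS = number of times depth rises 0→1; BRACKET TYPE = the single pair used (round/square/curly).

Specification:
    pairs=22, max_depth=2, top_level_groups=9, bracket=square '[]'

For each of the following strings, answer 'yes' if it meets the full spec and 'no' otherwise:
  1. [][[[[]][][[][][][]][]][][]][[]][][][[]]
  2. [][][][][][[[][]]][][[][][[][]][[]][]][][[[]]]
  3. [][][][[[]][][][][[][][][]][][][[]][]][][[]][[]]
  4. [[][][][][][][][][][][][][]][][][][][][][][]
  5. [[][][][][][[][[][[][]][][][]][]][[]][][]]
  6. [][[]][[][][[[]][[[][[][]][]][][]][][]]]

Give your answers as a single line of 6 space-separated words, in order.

Answer: no no no yes no no

Derivation:
String 1 '[][[[[]][][[][][][]][]][][]][[]][][][[]]': depth seq [1 0 1 2 3 4 3 2 3 2 3 4 3 4 3 4 3 4 3 2 3 2 1 2 1 2 1 0 1 2 1 0 1 0 1 0 1 2 1 0]
  -> pairs=20 depth=4 groups=6 -> no
String 2 '[][][][][][[[][]]][][[][][[][]][[]][]][][[[]]]': depth seq [1 0 1 0 1 0 1 0 1 0 1 2 3 2 3 2 1 0 1 0 1 2 1 2 1 2 3 2 3 2 1 2 3 2 1 2 1 0 1 0 1 2 3 2 1 0]
  -> pairs=23 depth=3 groups=10 -> no
String 3 '[][][][[[]][][][][[][][][]][][][[]][]][][[]][[]]': depth seq [1 0 1 0 1 0 1 2 3 2 1 2 1 2 1 2 1 2 3 2 3 2 3 2 3 2 1 2 1 2 1 2 3 2 1 2 1 0 1 0 1 2 1 0 1 2 1 0]
  -> pairs=24 depth=3 groups=7 -> no
String 4 '[[][][][][][][][][][][][][]][][][][][][][][]': depth seq [1 2 1 2 1 2 1 2 1 2 1 2 1 2 1 2 1 2 1 2 1 2 1 2 1 2 1 0 1 0 1 0 1 0 1 0 1 0 1 0 1 0 1 0]
  -> pairs=22 depth=2 groups=9 -> yes
String 5 '[[][][][][][[][[][[][]][][][]][]][[]][][]]': depth seq [1 2 1 2 1 2 1 2 1 2 1 2 3 2 3 4 3 4 5 4 5 4 3 4 3 4 3 4 3 2 3 2 1 2 3 2 1 2 1 2 1 0]
  -> pairs=21 depth=5 groups=1 -> no
String 6 '[][[]][[][][[[]][[[][[][]][]][][]][][]]]': depth seq [1 0 1 2 1 0 1 2 1 2 1 2 3 4 3 2 3 4 5 4 5 6 5 6 5 4 5 4 3 4 3 4 3 2 3 2 3 2 1 0]
  -> pairs=20 depth=6 groups=3 -> no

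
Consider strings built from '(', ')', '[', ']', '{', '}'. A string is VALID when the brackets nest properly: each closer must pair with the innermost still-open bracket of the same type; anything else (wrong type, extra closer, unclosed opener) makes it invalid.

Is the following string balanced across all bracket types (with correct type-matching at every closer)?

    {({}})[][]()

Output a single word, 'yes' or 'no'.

Answer: no

Derivation:
pos 0: push '{'; stack = {
pos 1: push '('; stack = {(
pos 2: push '{'; stack = {({
pos 3: '}' matches '{'; pop; stack = {(
pos 4: saw closer '}' but top of stack is '(' (expected ')') → INVALID
Verdict: type mismatch at position 4: '}' closes '(' → no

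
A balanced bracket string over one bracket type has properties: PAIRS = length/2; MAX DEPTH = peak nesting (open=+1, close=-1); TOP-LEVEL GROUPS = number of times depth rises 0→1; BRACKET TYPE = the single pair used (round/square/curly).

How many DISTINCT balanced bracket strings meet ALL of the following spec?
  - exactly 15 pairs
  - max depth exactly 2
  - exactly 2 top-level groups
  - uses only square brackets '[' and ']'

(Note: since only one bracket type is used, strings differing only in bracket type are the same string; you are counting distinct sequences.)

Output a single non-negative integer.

Answer: 14

Derivation:
Spec: pairs=15 depth=2 groups=2
Count(depth <= 2) = 14
Count(depth <= 1) = 0
Count(depth == 2) = 14 - 0 = 14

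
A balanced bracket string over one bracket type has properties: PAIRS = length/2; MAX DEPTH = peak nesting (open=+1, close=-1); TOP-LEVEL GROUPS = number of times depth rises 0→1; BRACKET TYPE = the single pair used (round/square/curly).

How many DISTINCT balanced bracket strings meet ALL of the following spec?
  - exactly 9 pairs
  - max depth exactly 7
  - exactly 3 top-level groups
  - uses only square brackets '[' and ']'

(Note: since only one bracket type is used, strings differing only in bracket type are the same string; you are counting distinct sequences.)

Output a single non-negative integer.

Spec: pairs=9 depth=7 groups=3
Count(depth <= 7) = 1001
Count(depth <= 6) = 998
Count(depth == 7) = 1001 - 998 = 3

Answer: 3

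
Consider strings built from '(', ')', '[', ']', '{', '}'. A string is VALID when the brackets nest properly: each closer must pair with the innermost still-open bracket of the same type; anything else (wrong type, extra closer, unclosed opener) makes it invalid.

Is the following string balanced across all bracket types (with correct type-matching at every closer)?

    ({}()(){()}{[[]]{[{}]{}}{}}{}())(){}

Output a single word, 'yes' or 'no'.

pos 0: push '('; stack = (
pos 1: push '{'; stack = ({
pos 2: '}' matches '{'; pop; stack = (
pos 3: push '('; stack = ((
pos 4: ')' matches '('; pop; stack = (
pos 5: push '('; stack = ((
pos 6: ')' matches '('; pop; stack = (
pos 7: push '{'; stack = ({
pos 8: push '('; stack = ({(
pos 9: ')' matches '('; pop; stack = ({
pos 10: '}' matches '{'; pop; stack = (
pos 11: push '{'; stack = ({
pos 12: push '['; stack = ({[
pos 13: push '['; stack = ({[[
pos 14: ']' matches '['; pop; stack = ({[
pos 15: ']' matches '['; pop; stack = ({
pos 16: push '{'; stack = ({{
pos 17: push '['; stack = ({{[
pos 18: push '{'; stack = ({{[{
pos 19: '}' matches '{'; pop; stack = ({{[
pos 20: ']' matches '['; pop; stack = ({{
pos 21: push '{'; stack = ({{{
pos 22: '}' matches '{'; pop; stack = ({{
pos 23: '}' matches '{'; pop; stack = ({
pos 24: push '{'; stack = ({{
pos 25: '}' matches '{'; pop; stack = ({
pos 26: '}' matches '{'; pop; stack = (
pos 27: push '{'; stack = ({
pos 28: '}' matches '{'; pop; stack = (
pos 29: push '('; stack = ((
pos 30: ')' matches '('; pop; stack = (
pos 31: ')' matches '('; pop; stack = (empty)
pos 32: push '('; stack = (
pos 33: ')' matches '('; pop; stack = (empty)
pos 34: push '{'; stack = {
pos 35: '}' matches '{'; pop; stack = (empty)
end: stack empty → VALID
Verdict: properly nested → yes

Answer: yes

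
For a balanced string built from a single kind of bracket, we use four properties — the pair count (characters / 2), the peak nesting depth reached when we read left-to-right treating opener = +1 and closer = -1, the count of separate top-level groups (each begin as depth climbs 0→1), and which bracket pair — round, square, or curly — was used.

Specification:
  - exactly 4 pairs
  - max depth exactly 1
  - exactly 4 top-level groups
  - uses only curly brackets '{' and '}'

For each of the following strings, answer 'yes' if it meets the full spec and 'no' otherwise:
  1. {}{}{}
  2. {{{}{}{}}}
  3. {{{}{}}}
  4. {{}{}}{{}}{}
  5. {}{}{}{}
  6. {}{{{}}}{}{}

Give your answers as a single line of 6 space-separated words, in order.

Answer: no no no no yes no

Derivation:
String 1 '{}{}{}': depth seq [1 0 1 0 1 0]
  -> pairs=3 depth=1 groups=3 -> no
String 2 '{{{}{}{}}}': depth seq [1 2 3 2 3 2 3 2 1 0]
  -> pairs=5 depth=3 groups=1 -> no
String 3 '{{{}{}}}': depth seq [1 2 3 2 3 2 1 0]
  -> pairs=4 depth=3 groups=1 -> no
String 4 '{{}{}}{{}}{}': depth seq [1 2 1 2 1 0 1 2 1 0 1 0]
  -> pairs=6 depth=2 groups=3 -> no
String 5 '{}{}{}{}': depth seq [1 0 1 0 1 0 1 0]
  -> pairs=4 depth=1 groups=4 -> yes
String 6 '{}{{{}}}{}{}': depth seq [1 0 1 2 3 2 1 0 1 0 1 0]
  -> pairs=6 depth=3 groups=4 -> no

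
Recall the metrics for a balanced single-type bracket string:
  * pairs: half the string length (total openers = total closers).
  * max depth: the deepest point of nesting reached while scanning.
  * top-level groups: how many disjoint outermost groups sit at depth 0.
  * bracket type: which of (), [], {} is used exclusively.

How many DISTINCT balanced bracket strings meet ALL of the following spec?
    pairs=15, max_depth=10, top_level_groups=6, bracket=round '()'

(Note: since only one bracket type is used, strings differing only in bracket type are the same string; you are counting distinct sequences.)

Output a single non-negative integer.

Answer: 6

Derivation:
Spec: pairs=15 depth=10 groups=6
Count(depth <= 10) = 326876
Count(depth <= 9) = 326870
Count(depth == 10) = 326876 - 326870 = 6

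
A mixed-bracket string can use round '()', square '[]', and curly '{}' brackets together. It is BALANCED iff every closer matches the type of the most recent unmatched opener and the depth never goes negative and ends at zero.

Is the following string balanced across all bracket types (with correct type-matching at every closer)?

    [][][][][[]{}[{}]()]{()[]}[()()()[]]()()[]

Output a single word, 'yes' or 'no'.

Answer: yes

Derivation:
pos 0: push '['; stack = [
pos 1: ']' matches '['; pop; stack = (empty)
pos 2: push '['; stack = [
pos 3: ']' matches '['; pop; stack = (empty)
pos 4: push '['; stack = [
pos 5: ']' matches '['; pop; stack = (empty)
pos 6: push '['; stack = [
pos 7: ']' matches '['; pop; stack = (empty)
pos 8: push '['; stack = [
pos 9: push '['; stack = [[
pos 10: ']' matches '['; pop; stack = [
pos 11: push '{'; stack = [{
pos 12: '}' matches '{'; pop; stack = [
pos 13: push '['; stack = [[
pos 14: push '{'; stack = [[{
pos 15: '}' matches '{'; pop; stack = [[
pos 16: ']' matches '['; pop; stack = [
pos 17: push '('; stack = [(
pos 18: ')' matches '('; pop; stack = [
pos 19: ']' matches '['; pop; stack = (empty)
pos 20: push '{'; stack = {
pos 21: push '('; stack = {(
pos 22: ')' matches '('; pop; stack = {
pos 23: push '['; stack = {[
pos 24: ']' matches '['; pop; stack = {
pos 25: '}' matches '{'; pop; stack = (empty)
pos 26: push '['; stack = [
pos 27: push '('; stack = [(
pos 28: ')' matches '('; pop; stack = [
pos 29: push '('; stack = [(
pos 30: ')' matches '('; pop; stack = [
pos 31: push '('; stack = [(
pos 32: ')' matches '('; pop; stack = [
pos 33: push '['; stack = [[
pos 34: ']' matches '['; pop; stack = [
pos 35: ']' matches '['; pop; stack = (empty)
pos 36: push '('; stack = (
pos 37: ')' matches '('; pop; stack = (empty)
pos 38: push '('; stack = (
pos 39: ')' matches '('; pop; stack = (empty)
pos 40: push '['; stack = [
pos 41: ']' matches '['; pop; stack = (empty)
end: stack empty → VALID
Verdict: properly nested → yes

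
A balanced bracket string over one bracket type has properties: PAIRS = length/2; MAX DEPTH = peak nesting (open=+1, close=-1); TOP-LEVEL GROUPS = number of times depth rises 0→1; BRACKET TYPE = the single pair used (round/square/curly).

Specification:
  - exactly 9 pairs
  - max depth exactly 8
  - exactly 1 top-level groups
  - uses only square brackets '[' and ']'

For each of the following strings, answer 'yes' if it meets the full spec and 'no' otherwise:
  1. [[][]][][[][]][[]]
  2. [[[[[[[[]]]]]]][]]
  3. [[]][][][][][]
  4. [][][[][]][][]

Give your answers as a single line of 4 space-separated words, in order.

String 1 '[[][]][][[][]][[]]': depth seq [1 2 1 2 1 0 1 0 1 2 1 2 1 0 1 2 1 0]
  -> pairs=9 depth=2 groups=4 -> no
String 2 '[[[[[[[[]]]]]]][]]': depth seq [1 2 3 4 5 6 7 8 7 6 5 4 3 2 1 2 1 0]
  -> pairs=9 depth=8 groups=1 -> yes
String 3 '[[]][][][][][]': depth seq [1 2 1 0 1 0 1 0 1 0 1 0 1 0]
  -> pairs=7 depth=2 groups=6 -> no
String 4 '[][][[][]][][]': depth seq [1 0 1 0 1 2 1 2 1 0 1 0 1 0]
  -> pairs=7 depth=2 groups=5 -> no

Answer: no yes no no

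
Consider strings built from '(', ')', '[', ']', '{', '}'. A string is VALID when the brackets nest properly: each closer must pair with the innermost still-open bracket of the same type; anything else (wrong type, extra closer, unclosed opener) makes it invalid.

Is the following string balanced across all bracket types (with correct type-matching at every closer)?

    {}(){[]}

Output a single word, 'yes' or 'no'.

Answer: yes

Derivation:
pos 0: push '{'; stack = {
pos 1: '}' matches '{'; pop; stack = (empty)
pos 2: push '('; stack = (
pos 3: ')' matches '('; pop; stack = (empty)
pos 4: push '{'; stack = {
pos 5: push '['; stack = {[
pos 6: ']' matches '['; pop; stack = {
pos 7: '}' matches '{'; pop; stack = (empty)
end: stack empty → VALID
Verdict: properly nested → yes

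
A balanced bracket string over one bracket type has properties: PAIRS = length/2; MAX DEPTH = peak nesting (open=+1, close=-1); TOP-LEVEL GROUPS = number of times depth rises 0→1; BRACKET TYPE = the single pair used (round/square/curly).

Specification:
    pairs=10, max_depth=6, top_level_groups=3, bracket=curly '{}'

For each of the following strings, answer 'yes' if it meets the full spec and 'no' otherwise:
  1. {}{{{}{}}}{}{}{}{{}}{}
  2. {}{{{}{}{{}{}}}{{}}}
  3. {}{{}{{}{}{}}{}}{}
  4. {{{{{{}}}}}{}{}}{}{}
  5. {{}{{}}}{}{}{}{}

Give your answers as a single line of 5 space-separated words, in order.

Answer: no no no yes no

Derivation:
String 1 '{}{{{}{}}}{}{}{}{{}}{}': depth seq [1 0 1 2 3 2 3 2 1 0 1 0 1 0 1 0 1 2 1 0 1 0]
  -> pairs=11 depth=3 groups=7 -> no
String 2 '{}{{{}{}{{}{}}}{{}}}': depth seq [1 0 1 2 3 2 3 2 3 4 3 4 3 2 1 2 3 2 1 0]
  -> pairs=10 depth=4 groups=2 -> no
String 3 '{}{{}{{}{}{}}{}}{}': depth seq [1 0 1 2 1 2 3 2 3 2 3 2 1 2 1 0 1 0]
  -> pairs=9 depth=3 groups=3 -> no
String 4 '{{{{{{}}}}}{}{}}{}{}': depth seq [1 2 3 4 5 6 5 4 3 2 1 2 1 2 1 0 1 0 1 0]
  -> pairs=10 depth=6 groups=3 -> yes
String 5 '{{}{{}}}{}{}{}{}': depth seq [1 2 1 2 3 2 1 0 1 0 1 0 1 0 1 0]
  -> pairs=8 depth=3 groups=5 -> no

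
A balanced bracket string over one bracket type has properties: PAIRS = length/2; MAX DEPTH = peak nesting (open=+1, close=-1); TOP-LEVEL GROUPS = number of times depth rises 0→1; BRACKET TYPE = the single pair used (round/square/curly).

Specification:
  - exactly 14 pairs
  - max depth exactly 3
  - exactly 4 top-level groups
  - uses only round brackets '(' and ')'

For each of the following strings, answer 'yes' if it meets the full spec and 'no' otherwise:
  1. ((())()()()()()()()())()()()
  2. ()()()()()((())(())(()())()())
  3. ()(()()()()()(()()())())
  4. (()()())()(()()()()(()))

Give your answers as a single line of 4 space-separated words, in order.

Answer: yes no no no

Derivation:
String 1 '((())()()()()()()()())()()()': depth seq [1 2 3 2 1 2 1 2 1 2 1 2 1 2 1 2 1 2 1 2 1 0 1 0 1 0 1 0]
  -> pairs=14 depth=3 groups=4 -> yes
String 2 '()()()()()((())(())(()())()())': depth seq [1 0 1 0 1 0 1 0 1 0 1 2 3 2 1 2 3 2 1 2 3 2 3 2 1 2 1 2 1 0]
  -> pairs=15 depth=3 groups=6 -> no
String 3 '()(()()()()()(()()())())': depth seq [1 0 1 2 1 2 1 2 1 2 1 2 1 2 3 2 3 2 3 2 1 2 1 0]
  -> pairs=12 depth=3 groups=2 -> no
String 4 '(()()())()(()()()()(()))': depth seq [1 2 1 2 1 2 1 0 1 0 1 2 1 2 1 2 1 2 1 2 3 2 1 0]
  -> pairs=12 depth=3 groups=3 -> no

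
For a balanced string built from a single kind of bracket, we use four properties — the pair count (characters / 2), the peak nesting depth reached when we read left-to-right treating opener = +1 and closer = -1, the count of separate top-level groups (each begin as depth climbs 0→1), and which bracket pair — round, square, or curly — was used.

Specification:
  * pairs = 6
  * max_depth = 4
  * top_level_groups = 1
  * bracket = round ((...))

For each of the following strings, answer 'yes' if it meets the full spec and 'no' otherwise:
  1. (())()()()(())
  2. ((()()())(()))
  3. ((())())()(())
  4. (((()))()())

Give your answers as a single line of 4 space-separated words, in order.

String 1 '(())()()()(())': depth seq [1 2 1 0 1 0 1 0 1 0 1 2 1 0]
  -> pairs=7 depth=2 groups=5 -> no
String 2 '((()()())(()))': depth seq [1 2 3 2 3 2 3 2 1 2 3 2 1 0]
  -> pairs=7 depth=3 groups=1 -> no
String 3 '((())())()(())': depth seq [1 2 3 2 1 2 1 0 1 0 1 2 1 0]
  -> pairs=7 depth=3 groups=3 -> no
String 4 '(((()))()())': depth seq [1 2 3 4 3 2 1 2 1 2 1 0]
  -> pairs=6 depth=4 groups=1 -> yes

Answer: no no no yes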